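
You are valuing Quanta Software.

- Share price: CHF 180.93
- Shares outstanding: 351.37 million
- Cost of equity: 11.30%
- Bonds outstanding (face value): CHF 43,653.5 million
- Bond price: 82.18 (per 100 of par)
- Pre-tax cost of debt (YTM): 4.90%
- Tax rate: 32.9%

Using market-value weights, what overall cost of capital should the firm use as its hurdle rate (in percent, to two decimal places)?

8.41%

Market value of equity E = 180.93 × 351.37m = 63573.3741m. Market value of debt D = 43653.5m × 82.18/100 = 35874.4463m.
Total capital V = 63573.3741 + 35874.4463 = 99447.8204.
Equity: weight = 63573.3741/99447.8204 = 0.6393; cost = 11.3%.
Bonds outstanding: weight = 35874.4463/99447.8204 = 0.3607; after-tax cost = 4.9% × (1 − 32.9%) = 3.2879%.
WACC = 0.6393 × 11.3000% + 0.3607 × 3.2879% = 8.4097%.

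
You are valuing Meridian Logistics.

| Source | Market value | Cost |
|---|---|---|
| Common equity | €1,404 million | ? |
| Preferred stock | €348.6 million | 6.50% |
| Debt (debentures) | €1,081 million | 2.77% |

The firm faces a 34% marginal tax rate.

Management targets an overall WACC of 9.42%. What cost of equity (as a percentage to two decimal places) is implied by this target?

15.99%

Total capital V = 1404 + 348.6 + 1081 = 2833.6.
Equity weight = 1404/2833.6 = 0.4955.
Preferred weight = 348.6/2833.6 = 0.1230.
Debentures weight = 1081/2833.6 = 0.3815.
Debt contribution = 0.3815 × 2.77% × (1 − 34%) = 0.6974%.
Preferred contribution = 0.1230 × 6.5% = 0.7997%.
Required equity contribution = 9.42% − 1.4971% = 7.9229%.
Re = 7.9229% / 0.4955 = 15.9903%.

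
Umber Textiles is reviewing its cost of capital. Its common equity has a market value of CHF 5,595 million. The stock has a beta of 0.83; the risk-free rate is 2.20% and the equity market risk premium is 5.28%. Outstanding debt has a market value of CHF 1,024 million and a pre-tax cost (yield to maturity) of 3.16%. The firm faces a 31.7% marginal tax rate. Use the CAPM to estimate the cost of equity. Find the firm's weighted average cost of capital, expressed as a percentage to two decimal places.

5.90%

Cost of equity via CAPM: Re = 2.2% + 0.83 × 5.28% = 6.5824%.
Total capital V = 5595 + 1024 = 6619.
Equity: weight = 5595/6619 = 0.8453; cost = 6.5824%.
Debt: weight = 1024/6619 = 0.1547; after-tax cost = 3.16% × (1 − 31.7%) = 2.1583%.
WACC = 0.8453 × 6.5824% + 0.1547 × 2.1583% = 5.8980%.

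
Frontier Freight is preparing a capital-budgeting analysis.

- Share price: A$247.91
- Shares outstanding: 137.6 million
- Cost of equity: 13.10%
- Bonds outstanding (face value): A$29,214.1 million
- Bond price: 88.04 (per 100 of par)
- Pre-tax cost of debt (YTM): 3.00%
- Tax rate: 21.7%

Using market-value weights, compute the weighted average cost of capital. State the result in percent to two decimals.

Market value of equity E = 247.91 × 137.6m = 34112.416m. Market value of debt D = 29214.1m × 88.04/100 = 25720.09364m.
Total capital V = 34112.416 + 25720.09364 = 59832.50964.
Equity: weight = 34112.416/59832.50964 = 0.5701; cost = 13.1%.
Bonds outstanding: weight = 25720.09364/59832.50964 = 0.4299; after-tax cost = 3% × (1 − 21.7%) = 2.3490%.
WACC = 0.5701 × 13.1000% + 0.4299 × 2.3490% = 8.4785%.

8.48%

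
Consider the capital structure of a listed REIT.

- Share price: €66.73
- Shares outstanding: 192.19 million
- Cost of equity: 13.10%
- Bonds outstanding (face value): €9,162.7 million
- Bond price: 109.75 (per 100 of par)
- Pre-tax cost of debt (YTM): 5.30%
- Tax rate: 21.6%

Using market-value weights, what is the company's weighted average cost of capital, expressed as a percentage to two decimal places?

9.17%

Market value of equity E = 66.73 × 192.19m = 12824.8387m. Market value of debt D = 9162.7m × 109.75/100 = 10056.06325m.
Total capital V = 12824.8387 + 10056.06325 = 22880.90195.
Equity: weight = 12824.8387/22880.90195 = 0.5605; cost = 13.1%.
Bonds outstanding: weight = 10056.06325/22880.90195 = 0.4395; after-tax cost = 5.3% × (1 − 21.6%) = 4.1552%.
WACC = 0.5605 × 13.1000% + 0.4395 × 4.1552% = 9.1688%.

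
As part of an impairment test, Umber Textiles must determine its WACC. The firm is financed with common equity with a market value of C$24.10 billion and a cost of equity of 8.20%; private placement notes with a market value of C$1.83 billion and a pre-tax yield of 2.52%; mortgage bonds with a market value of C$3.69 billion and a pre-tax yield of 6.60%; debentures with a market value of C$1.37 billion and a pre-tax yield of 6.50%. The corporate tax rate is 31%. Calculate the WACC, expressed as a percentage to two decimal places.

Total capital V = 24.1 + 1.83 + 3.69 + 1.37 = 30.99.
Equity: weight = 24.1/30.99 = 0.7777; cost = 8.2%.
Private placement notes: weight = 1.83/30.99 = 0.0591; after-tax cost = 2.52% × (1 − 31%) = 1.7388%.
Mortgage bonds: weight = 3.69/30.99 = 0.1191; after-tax cost = 6.6% × (1 − 31%) = 4.5540%.
Debentures: weight = 1.37/30.99 = 0.0442; after-tax cost = 6.5% × (1 − 31%) = 4.4850%.
WACC = 0.7777 × 8.2000% + 0.0591 × 1.7388% + 0.1191 × 4.5540% + 0.0442 × 4.4850% = 7.2201%.

7.22%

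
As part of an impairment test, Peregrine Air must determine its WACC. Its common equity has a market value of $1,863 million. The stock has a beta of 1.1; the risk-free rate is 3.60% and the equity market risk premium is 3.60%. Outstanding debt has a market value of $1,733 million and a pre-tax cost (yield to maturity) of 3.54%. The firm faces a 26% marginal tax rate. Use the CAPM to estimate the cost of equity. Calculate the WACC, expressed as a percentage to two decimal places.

5.18%

Cost of equity via CAPM: Re = 3.6% + 1.1 × 3.6% = 7.5600%.
Total capital V = 1863 + 1733 = 3596.
Equity: weight = 1863/3596 = 0.5181; cost = 7.56%.
Debt: weight = 1733/3596 = 0.4819; after-tax cost = 3.54% × (1 − 26%) = 2.6196%.
WACC = 0.5181 × 7.5600% + 0.4819 × 2.6196% = 5.1791%.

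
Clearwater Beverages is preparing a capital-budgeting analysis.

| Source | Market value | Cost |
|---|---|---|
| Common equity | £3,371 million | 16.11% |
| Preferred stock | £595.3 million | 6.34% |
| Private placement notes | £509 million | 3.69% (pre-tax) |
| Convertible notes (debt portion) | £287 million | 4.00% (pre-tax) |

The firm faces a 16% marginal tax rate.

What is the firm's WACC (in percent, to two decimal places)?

12.73%

Total capital V = 3371 + 595.3 + 509 + 287 = 4762.3.
Equity: weight = 3371/4762.3 = 0.7079; cost = 16.11%.
Preferred: weight = 595.3/4762.3 = 0.1250; cost = 6.34%.
Private placement notes: weight = 509/4762.3 = 0.1069; after-tax cost = 3.69% × (1 − 16%) = 3.0996%.
Convertible notes (debt portion): weight = 287/4762.3 = 0.0603; after-tax cost = 4% × (1 − 16%) = 3.3600%.
WACC = 0.7079 × 16.1100% + 0.1250 × 6.3400% + 0.1069 × 3.0996% + 0.0603 × 3.3600% = 12.7298%.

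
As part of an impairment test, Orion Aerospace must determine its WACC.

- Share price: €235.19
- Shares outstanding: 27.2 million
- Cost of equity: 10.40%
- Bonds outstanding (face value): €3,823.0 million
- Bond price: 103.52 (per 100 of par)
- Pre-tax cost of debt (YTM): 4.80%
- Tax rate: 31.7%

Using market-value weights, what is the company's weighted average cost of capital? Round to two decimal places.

Market value of equity E = 235.19 × 27.2m = 6397.168m. Market value of debt D = 3823m × 103.52/100 = 3957.5696m.
Total capital V = 6397.168 + 3957.5696 = 10354.7376.
Equity: weight = 6397.168/10354.7376 = 0.6178; cost = 10.4%.
Bonds outstanding: weight = 3957.5696/10354.7376 = 0.3822; after-tax cost = 4.8% × (1 − 31.7%) = 3.2784%.
WACC = 0.6178 × 10.4000% + 0.3822 × 3.2784% = 7.6781%.

7.68%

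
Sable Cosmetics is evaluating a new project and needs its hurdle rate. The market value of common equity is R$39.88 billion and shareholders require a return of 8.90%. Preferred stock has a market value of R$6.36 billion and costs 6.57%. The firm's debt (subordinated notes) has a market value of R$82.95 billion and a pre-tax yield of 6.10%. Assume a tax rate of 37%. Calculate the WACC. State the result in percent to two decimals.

Total capital V = 39.88 + 6.36 + 82.95 = 129.19.
Equity: weight = 39.88/129.19 = 0.3087; cost = 8.9%.
Preferred: weight = 6.36/129.19 = 0.0492; cost = 6.57%.
Subordinated notes: weight = 82.95/129.19 = 0.6421; after-tax cost = 6.1% × (1 − 37%) = 3.8430%.
WACC = 0.3087 × 8.9000% + 0.0492 × 6.5700% + 0.6421 × 3.8430% = 5.5383%.

5.54%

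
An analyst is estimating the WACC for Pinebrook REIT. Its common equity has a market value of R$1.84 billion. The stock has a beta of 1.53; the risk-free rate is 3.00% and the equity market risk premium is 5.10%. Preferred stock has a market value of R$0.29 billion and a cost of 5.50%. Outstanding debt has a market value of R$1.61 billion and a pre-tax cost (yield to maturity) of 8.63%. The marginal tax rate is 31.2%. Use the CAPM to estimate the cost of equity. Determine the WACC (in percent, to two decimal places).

8.30%

Cost of equity via CAPM: Re = 3.0% + 1.53 × 5.1% = 10.8030%.
Total capital V = 1.84 + 0.29 + 1.61 = 3.74.
Equity: weight = 1.84/3.74 = 0.4920; cost = 10.803%.
Preferred: weight = 0.29/3.74 = 0.0775; cost = 5.5%.
Debt: weight = 1.61/3.74 = 0.4305; after-tax cost = 8.63% × (1 − 31.2%) = 5.9374%.
WACC = 0.4920 × 10.8030% + 0.0775 × 5.5000% + 0.4305 × 5.9374% = 8.2973%.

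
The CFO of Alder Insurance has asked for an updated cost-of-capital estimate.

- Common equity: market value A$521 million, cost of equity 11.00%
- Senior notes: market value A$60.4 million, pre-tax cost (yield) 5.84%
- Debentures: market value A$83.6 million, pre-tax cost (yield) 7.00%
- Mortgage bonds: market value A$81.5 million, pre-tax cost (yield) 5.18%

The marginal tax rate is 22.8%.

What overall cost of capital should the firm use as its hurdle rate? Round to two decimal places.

Total capital V = 521 + 60.4 + 83.6 + 81.5 = 746.5.
Equity: weight = 521/746.5 = 0.6979; cost = 11%.
Senior notes: weight = 60.4/746.5 = 0.0809; after-tax cost = 5.84% × (1 − 22.8%) = 4.5085%.
Debentures: weight = 83.6/746.5 = 0.1120; after-tax cost = 7% × (1 − 22.8%) = 5.4040%.
Mortgage bonds: weight = 81.5/746.5 = 0.1092; after-tax cost = 5.18% × (1 − 22.8%) = 3.9990%.
WACC = 0.6979 × 11.0000% + 0.0809 × 4.5085% + 0.1120 × 5.4040% + 0.1092 × 3.9990% = 9.0837%.

9.08%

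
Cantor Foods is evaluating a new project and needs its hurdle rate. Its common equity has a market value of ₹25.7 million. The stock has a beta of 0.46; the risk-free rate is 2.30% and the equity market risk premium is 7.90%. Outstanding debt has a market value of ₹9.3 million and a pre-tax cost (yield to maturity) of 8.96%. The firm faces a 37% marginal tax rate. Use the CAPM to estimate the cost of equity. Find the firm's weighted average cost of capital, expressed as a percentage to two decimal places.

5.86%

Cost of equity via CAPM: Re = 2.3% + 0.46 × 7.9% = 5.9340%.
Total capital V = 25.7 + 9.3 = 35.
Equity: weight = 25.7/35 = 0.7343; cost = 5.934%.
Debt: weight = 9.3/35 = 0.2657; after-tax cost = 8.96% × (1 − 37%) = 5.6448%.
WACC = 0.7343 × 5.9340% + 0.2657 × 5.6448% = 5.8572%.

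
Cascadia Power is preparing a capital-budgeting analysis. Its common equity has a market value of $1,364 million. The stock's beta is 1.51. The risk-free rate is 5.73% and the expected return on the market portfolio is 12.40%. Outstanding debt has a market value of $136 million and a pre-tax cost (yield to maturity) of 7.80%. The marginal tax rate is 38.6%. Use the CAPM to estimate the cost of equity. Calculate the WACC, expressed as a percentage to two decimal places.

Market risk premium = 12.4% − 5.73% = 6.67%.
Cost of equity via CAPM: Re = 5.73% + 1.51 × 6.67% = 15.8017%.
Total capital V = 1364 + 136 = 1500.
Equity: weight = 1364/1500 = 0.9093; cost = 15.8017%.
Debt: weight = 136/1500 = 0.0907; after-tax cost = 7.8% × (1 − 38.6%) = 4.7892%.
WACC = 0.9093 × 15.8017% + 0.0907 × 4.7892% = 14.8032%.

14.80%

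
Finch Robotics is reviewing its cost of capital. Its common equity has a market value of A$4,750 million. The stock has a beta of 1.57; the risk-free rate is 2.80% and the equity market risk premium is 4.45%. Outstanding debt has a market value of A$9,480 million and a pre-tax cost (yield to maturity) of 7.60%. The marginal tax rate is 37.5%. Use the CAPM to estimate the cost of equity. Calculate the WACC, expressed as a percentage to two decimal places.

Cost of equity via CAPM: Re = 2.8% + 1.57 × 4.45% = 9.7865%.
Total capital V = 4750 + 9480 = 14230.
Equity: weight = 4750/14230 = 0.3338; cost = 9.7865%.
Debt: weight = 9480/14230 = 0.6662; after-tax cost = 7.6% × (1 − 37.5%) = 4.7500%.
WACC = 0.3338 × 9.7865% + 0.6662 × 4.7500% = 6.4312%.

6.43%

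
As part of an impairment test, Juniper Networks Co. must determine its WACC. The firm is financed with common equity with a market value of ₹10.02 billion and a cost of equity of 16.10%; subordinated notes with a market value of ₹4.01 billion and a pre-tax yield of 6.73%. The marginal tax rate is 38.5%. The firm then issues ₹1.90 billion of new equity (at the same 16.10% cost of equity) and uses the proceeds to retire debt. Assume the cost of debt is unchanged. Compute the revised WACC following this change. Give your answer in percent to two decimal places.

After the change:
Total capital V = 11.92 + 2.11 = 14.03.
Equity: weight = 11.92/14.03 = 0.8496; cost = 16.1%.
Subordinated notes: weight = 2.11/14.03 = 0.1504; after-tax cost = 6.73% × (1 − 38.5%) = 4.1390%.
WACC = 0.8496 × 16.1000% + 0.1504 × 4.1390% = 14.3012%.

14.30%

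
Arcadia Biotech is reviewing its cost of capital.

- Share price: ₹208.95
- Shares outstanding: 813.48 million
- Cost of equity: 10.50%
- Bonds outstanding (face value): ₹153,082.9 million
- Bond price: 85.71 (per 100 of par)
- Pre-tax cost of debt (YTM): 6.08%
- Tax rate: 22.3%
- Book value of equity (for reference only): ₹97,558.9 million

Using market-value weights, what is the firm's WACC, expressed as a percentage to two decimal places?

7.98%

Market value of equity E = 208.95 × 813.48m = 169976.646m. Market value of debt D = 153082.9m × 85.71/100 = 131207.35359m.
Total capital V = 169976.646 + 131207.35359 = 301183.99959.
Equity: weight = 169976.646/301183.99959 = 0.5644; cost = 10.5%.
Bonds outstanding: weight = 131207.35359/301183.99959 = 0.4356; after-tax cost = 6.08% × (1 − 22.3%) = 4.7242%.
WACC = 0.5644 × 10.5000% + 0.4356 × 4.7242% = 7.9838%.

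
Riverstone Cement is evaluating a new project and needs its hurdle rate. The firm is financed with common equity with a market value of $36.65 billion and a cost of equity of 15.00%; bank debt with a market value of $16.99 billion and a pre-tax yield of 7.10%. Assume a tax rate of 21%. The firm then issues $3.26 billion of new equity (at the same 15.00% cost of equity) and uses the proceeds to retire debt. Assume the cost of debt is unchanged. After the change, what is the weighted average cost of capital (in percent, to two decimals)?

After the change:
Total capital V = 39.91 + 13.73 = 53.64.
Equity: weight = 39.91/53.64 = 0.7440; cost = 15%.
Bank debt: weight = 13.73/53.64 = 0.2560; after-tax cost = 7.1% × (1 − 21%) = 5.6090%.
WACC = 0.7440 × 15.0000% + 0.2560 × 5.6090% = 12.5962%.

12.60%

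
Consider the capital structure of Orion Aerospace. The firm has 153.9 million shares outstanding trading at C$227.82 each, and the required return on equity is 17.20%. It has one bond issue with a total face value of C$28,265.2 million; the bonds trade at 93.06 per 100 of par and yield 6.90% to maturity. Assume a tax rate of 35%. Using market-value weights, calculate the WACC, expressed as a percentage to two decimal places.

Market value of equity E = 227.82 × 153.9m = 35061.498m. Market value of debt D = 28265.2m × 93.06/100 = 26303.59512m.
Total capital V = 35061.498 + 26303.59512 = 61365.09312.
Equity: weight = 35061.498/61365.09312 = 0.5714; cost = 17.2%.
Bonds outstanding: weight = 26303.59512/61365.09312 = 0.4286; after-tax cost = 6.9% × (1 − 35%) = 4.4850%.
WACC = 0.5714 × 17.2000% + 0.4286 × 4.4850% = 11.7498%.

11.75%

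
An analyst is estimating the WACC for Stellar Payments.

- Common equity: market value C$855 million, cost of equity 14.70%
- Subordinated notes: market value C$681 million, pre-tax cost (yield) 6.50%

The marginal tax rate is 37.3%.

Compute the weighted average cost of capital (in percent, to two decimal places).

Total capital V = 855 + 681 = 1536.
Equity: weight = 855/1536 = 0.5566; cost = 14.7%.
Subordinated notes: weight = 681/1536 = 0.4434; after-tax cost = 6.5% × (1 − 37.3%) = 4.0755%.
WACC = 0.5566 × 14.7000% + 0.4434 × 4.0755% = 9.9895%.

9.99%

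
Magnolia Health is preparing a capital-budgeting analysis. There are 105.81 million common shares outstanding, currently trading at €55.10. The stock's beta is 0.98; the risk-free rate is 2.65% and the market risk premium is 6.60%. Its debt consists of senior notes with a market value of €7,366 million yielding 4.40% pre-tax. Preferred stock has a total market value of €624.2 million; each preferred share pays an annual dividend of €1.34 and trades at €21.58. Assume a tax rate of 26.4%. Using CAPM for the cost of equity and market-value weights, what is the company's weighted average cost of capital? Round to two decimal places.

Cost of equity via CAPM: Re = 2.65% + 0.98 × 6.6% = 9.1180%.
Cost of preferred: Rp = 1.34 / 21.58 = 6.2095%.
Market value of equity E = 55.1 × 105.81m = 5830.131m.
Total capital V = 5830.131 + 624.2 + 7366 = 13820.331.
Equity: weight = 5830.131/13820.331 = 0.4219; cost = 9.118%.
Preferred: weight = 624.2/13820.331 = 0.0452; cost = 6.2095%.
Senior notes: weight = 7366/13820.331 = 0.5330; after-tax cost = 4.4% × (1 − 26.4%) = 3.2384%.
WACC = 0.4219 × 9.1180% + 0.0452 × 6.2095% + 0.5330 × 3.2384% = 5.8529%.

5.85%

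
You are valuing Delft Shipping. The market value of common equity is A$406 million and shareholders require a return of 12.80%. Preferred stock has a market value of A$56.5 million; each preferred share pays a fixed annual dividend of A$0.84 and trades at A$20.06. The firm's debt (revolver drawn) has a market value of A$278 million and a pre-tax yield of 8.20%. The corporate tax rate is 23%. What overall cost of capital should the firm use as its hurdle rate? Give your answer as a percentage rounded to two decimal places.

Cost of preferred: Rp = 0.84 / 20.06 = 4.1874%.
Total capital V = 406 + 56.5 + 278 = 740.5.
Equity: weight = 406/740.5 = 0.5483; cost = 12.8%.
Preferred: weight = 56.5/740.5 = 0.0763; cost = 4.1874%.
Revolver drawn: weight = 278/740.5 = 0.3754; after-tax cost = 8.2% × (1 − 23%) = 6.3140%.
WACC = 0.5483 × 12.8000% + 0.0763 × 4.1874% + 0.3754 × 6.3140% = 9.7079%.

9.71%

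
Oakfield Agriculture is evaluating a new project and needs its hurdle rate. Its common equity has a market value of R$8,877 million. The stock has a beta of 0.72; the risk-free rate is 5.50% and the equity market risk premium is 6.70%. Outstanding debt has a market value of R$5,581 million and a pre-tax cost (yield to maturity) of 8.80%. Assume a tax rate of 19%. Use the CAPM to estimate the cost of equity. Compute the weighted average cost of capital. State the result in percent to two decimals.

Cost of equity via CAPM: Re = 5.5% + 0.72 × 6.7% = 10.3240%.
Total capital V = 8877 + 5581 = 14458.
Equity: weight = 8877/14458 = 0.6140; cost = 10.324%.
Debt: weight = 5581/14458 = 0.3860; after-tax cost = 8.8% × (1 − 19%) = 7.1280%.
WACC = 0.6140 × 10.3240% + 0.3860 × 7.1280% = 9.0903%.

9.09%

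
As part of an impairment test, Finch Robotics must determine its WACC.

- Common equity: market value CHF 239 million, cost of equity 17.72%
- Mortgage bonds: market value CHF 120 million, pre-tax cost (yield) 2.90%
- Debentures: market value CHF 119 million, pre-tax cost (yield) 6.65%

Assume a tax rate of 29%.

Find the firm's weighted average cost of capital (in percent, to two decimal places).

10.55%

Total capital V = 239 + 120 + 119 = 478.
Equity: weight = 239/478 = 0.5000; cost = 17.72%.
Mortgage bonds: weight = 120/478 = 0.2510; after-tax cost = 2.9% × (1 − 29%) = 2.0590%.
Debentures: weight = 119/478 = 0.2490; after-tax cost = 6.65% × (1 − 29%) = 4.7215%.
WACC = 0.5000 × 17.7200% + 0.2510 × 2.0590% + 0.2490 × 4.7215% = 10.5523%.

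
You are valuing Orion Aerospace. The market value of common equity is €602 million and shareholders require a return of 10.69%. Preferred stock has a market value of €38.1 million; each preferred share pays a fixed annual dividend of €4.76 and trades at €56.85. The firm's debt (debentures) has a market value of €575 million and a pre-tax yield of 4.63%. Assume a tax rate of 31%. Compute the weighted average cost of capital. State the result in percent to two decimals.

Cost of preferred: Rp = 4.76 / 56.85 = 8.3729%.
Total capital V = 602 + 38.1 + 575 = 1215.1.
Equity: weight = 602/1215.1 = 0.4954; cost = 10.69%.
Preferred: weight = 38.1/1215.1 = 0.0314; cost = 8.3729%.
Debentures: weight = 575/1215.1 = 0.4732; after-tax cost = 4.63% × (1 − 31%) = 3.1947%.
WACC = 0.4954 × 10.6900% + 0.0314 × 8.3729% + 0.4732 × 3.1947% = 7.0705%.

7.07%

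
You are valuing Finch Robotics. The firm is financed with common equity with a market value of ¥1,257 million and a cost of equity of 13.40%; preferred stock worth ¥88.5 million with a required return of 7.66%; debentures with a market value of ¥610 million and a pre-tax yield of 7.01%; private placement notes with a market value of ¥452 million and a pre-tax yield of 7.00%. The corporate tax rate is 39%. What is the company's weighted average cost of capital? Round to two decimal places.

Total capital V = 1257 + 88.5 + 610 + 452 = 2407.5.
Equity: weight = 1257/2407.5 = 0.5221; cost = 13.4%.
Preferred: weight = 88.5/2407.5 = 0.0368; cost = 7.66%.
Debentures: weight = 610/2407.5 = 0.2534; after-tax cost = 7.01% × (1 − 39%) = 4.2761%.
Private placement notes: weight = 452/2407.5 = 0.1877; after-tax cost = 7% × (1 − 39%) = 4.2700%.
WACC = 0.5221 × 13.4000% + 0.0368 × 7.6600% + 0.2534 × 4.2761% + 0.1877 × 4.2700% = 9.1631%.

9.16%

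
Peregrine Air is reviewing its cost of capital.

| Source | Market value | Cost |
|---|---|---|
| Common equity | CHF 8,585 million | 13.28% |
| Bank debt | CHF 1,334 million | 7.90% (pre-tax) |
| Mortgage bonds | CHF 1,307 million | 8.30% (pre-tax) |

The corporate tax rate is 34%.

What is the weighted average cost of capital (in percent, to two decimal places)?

11.41%

Total capital V = 8585 + 1334 + 1307 = 11226.
Equity: weight = 8585/11226 = 0.7647; cost = 13.28%.
Bank debt: weight = 1334/11226 = 0.1188; after-tax cost = 7.9% × (1 − 34%) = 5.2140%.
Mortgage bonds: weight = 1307/11226 = 0.1164; after-tax cost = 8.3% × (1 − 34%) = 5.4780%.
WACC = 0.7647 × 13.2800% + 0.1188 × 5.2140% + 0.1164 × 5.4780% = 11.4132%.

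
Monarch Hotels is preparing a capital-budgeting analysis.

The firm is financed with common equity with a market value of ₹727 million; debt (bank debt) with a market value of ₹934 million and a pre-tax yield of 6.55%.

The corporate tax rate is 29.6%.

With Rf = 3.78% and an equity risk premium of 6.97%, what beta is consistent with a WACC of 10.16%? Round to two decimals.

1.94

Total capital V = 727 + 934 = 1661.
Equity weight = 727/1661 = 0.4377.
Bank debt weight = 934/1661 = 0.5623.
Debt contribution = 0.5623 × 6.55% × (1 − 29.6%) = 2.5929%.
Required equity contribution = 10.16% − 2.5929% = 7.5671%  ⇒  Re = 17.2887%.
CAPM: 17.2887% = 3.78% + β × 6.97%  ⇒  β = 1.9381.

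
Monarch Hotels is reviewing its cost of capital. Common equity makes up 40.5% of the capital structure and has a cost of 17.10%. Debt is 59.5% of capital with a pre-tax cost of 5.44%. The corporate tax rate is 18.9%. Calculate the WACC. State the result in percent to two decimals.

9.55%

After-tax cost of debt = 5.44% × (1 − 18.9%) = 4.4118%.
WACC = 0.405 × 17.1000% + 0.595 × 4.4118% = 9.5505%.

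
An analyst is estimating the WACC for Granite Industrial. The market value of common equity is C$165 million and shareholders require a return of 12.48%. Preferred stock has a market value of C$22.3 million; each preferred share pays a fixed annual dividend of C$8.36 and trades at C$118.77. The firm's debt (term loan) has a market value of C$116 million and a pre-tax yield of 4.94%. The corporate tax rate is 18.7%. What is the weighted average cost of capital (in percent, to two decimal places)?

8.84%

Cost of preferred: Rp = 8.36 / 118.77 = 7.0388%.
Total capital V = 165 + 22.3 + 116 = 303.3.
Equity: weight = 165/303.3 = 0.5440; cost = 12.48%.
Preferred: weight = 22.3/303.3 = 0.0735; cost = 7.0388%.
Term loan: weight = 116/303.3 = 0.3825; after-tax cost = 4.94% × (1 − 18.7%) = 4.0162%.
WACC = 0.5440 × 12.4800% + 0.0735 × 7.0388% + 0.3825 × 4.0162% = 8.8429%.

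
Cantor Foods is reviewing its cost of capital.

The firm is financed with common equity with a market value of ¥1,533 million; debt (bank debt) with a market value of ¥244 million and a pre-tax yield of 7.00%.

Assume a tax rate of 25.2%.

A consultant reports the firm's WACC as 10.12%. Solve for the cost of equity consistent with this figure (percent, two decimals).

Total capital V = 1533 + 244 = 1777.
Equity weight = 1533/1777 = 0.8627.
Bank debt weight = 244/1777 = 0.1373.
Debt contribution = 0.1373 × 7% × (1 − 25.2%) = 0.7190%.
Required equity contribution = 10.12% − 0.7190% = 9.4010%.
Re = 9.4010% / 0.8627 = 10.8974%.

10.90%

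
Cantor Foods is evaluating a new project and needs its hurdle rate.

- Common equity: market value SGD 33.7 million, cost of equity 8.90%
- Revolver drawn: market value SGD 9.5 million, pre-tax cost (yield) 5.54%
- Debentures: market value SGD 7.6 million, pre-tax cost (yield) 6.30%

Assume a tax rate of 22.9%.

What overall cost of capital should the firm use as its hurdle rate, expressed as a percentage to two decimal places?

7.43%

Total capital V = 33.7 + 9.5 + 7.6 = 50.8.
Equity: weight = 33.7/50.8 = 0.6634; cost = 8.9%.
Revolver drawn: weight = 9.5/50.8 = 0.1870; after-tax cost = 5.54% × (1 − 22.9%) = 4.2713%.
Debentures: weight = 7.6/50.8 = 0.1496; after-tax cost = 6.3% × (1 − 22.9%) = 4.8573%.
WACC = 0.6634 × 8.9000% + 0.1870 × 4.2713% + 0.1496 × 4.8573% = 7.4296%.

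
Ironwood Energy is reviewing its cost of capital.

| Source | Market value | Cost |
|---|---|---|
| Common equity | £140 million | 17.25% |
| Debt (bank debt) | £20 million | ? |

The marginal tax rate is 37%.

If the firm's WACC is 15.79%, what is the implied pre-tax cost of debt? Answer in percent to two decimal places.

Total capital V = 140 + 20 = 160.
Equity weight = 140/160 = 0.8750.
Bank debt weight = 20/160 = 0.1250.
Equity contribution = 0.8750 × 17.25% = 15.0938%.
Remaining for debt = 15.79% − 15.0938% = 0.6962%.
Rd × (1 − 37%) × 0.1250 = 0.6962%  ⇒  Rd = 8.8413%.

8.84%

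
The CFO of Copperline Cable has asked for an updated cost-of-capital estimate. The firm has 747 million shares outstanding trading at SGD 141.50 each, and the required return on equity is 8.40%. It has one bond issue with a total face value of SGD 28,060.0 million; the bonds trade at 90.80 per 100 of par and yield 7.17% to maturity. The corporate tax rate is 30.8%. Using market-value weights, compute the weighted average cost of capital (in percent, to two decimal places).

7.73%

Market value of equity E = 141.5 × 747m = 105700.5m. Market value of debt D = 28060m × 90.8/100 = 25478.48m.
Total capital V = 105700.5 + 25478.48 = 131178.98.
Equity: weight = 105700.5/131178.98 = 0.8058; cost = 8.4%.
Bonds outstanding: weight = 25478.48/131178.98 = 0.1942; after-tax cost = 7.17% × (1 − 30.8%) = 4.9616%.
WACC = 0.8058 × 8.4000% + 0.1942 × 4.9616% = 7.7322%.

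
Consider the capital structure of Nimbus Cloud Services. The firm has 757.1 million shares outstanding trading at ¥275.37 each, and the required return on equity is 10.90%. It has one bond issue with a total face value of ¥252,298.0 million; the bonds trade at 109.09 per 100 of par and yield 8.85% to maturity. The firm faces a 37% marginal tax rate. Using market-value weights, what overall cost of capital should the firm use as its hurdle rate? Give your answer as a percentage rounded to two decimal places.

Market value of equity E = 275.37 × 757.1m = 208482.627m. Market value of debt D = 252298m × 109.09/100 = 275231.8882m.
Total capital V = 208482.627 + 275231.8882 = 483714.5152.
Equity: weight = 208482.627/483714.5152 = 0.4310; cost = 10.9%.
Bonds outstanding: weight = 275231.8882/483714.5152 = 0.5690; after-tax cost = 8.85% × (1 − 37%) = 5.5755%.
WACC = 0.4310 × 10.9000% + 0.5690 × 5.5755% = 7.8704%.

7.87%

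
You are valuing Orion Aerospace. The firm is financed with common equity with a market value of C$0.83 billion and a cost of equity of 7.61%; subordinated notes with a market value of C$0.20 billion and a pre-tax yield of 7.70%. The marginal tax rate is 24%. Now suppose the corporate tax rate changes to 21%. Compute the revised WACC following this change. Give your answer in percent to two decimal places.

After the change:
Total capital V = 0.83 + 0.2 = 1.03.
Equity: weight = 0.83/1.03 = 0.8058; cost = 7.61%.
Subordinated notes: weight = 0.2/1.03 = 0.1942; after-tax cost = 7.7% × (1 − 21%) = 6.0830%.
WACC = 0.8058 × 7.6100% + 0.1942 × 6.0830% = 7.3135%.

7.31%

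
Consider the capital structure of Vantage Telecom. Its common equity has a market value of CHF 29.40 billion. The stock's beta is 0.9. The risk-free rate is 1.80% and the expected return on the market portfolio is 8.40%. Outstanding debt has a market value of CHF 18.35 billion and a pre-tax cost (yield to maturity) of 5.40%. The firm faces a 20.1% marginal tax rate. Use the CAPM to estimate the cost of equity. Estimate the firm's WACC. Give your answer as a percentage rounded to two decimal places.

6.42%

Market risk premium = 8.4% − 1.8% = 6.6%.
Cost of equity via CAPM: Re = 1.8% + 0.9 × 6.6% = 7.7400%.
Total capital V = 29.4 + 18.35 = 47.75.
Equity: weight = 29.4/47.75 = 0.6157; cost = 7.74%.
Debt: weight = 18.35/47.75 = 0.3843; after-tax cost = 5.4% × (1 − 20.1%) = 4.3146%.
WACC = 0.6157 × 7.7400% + 0.3843 × 4.3146% = 6.4236%.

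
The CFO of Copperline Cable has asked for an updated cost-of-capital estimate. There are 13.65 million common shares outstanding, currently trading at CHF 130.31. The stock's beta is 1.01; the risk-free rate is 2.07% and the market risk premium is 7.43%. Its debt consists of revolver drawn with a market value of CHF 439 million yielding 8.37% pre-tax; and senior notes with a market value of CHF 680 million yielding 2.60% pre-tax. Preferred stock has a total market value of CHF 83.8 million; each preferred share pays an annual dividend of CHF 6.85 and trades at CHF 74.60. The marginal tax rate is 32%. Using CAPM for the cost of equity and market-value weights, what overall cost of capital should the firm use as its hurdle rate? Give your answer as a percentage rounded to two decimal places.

7.21%

Cost of equity via CAPM: Re = 2.07% + 1.01 × 7.43% = 9.5743%.
Cost of preferred: Rp = 6.85 / 74.6 = 9.1823%.
Market value of equity E = 130.31 × 13.65m = 1778.7315m.
Total capital V = 1778.7315 + 83.8 + 439 + 680 = 2981.5315.
Equity: weight = 1778.7315/2981.5315 = 0.5966; cost = 9.5743%.
Preferred: weight = 83.8/2981.5315 = 0.0281; cost = 9.1823%.
Revolver drawn: weight = 439/2981.5315 = 0.1472; after-tax cost = 8.37% × (1 − 32%) = 5.6916%.
Senior notes: weight = 680/2981.5315 = 0.2281; after-tax cost = 2.6% × (1 − 32%) = 1.7680%.
WACC = 0.5966 × 9.5743% + 0.0281 × 9.1823% + 0.1472 × 5.6916% + 0.2281 × 1.7680% = 7.2112%.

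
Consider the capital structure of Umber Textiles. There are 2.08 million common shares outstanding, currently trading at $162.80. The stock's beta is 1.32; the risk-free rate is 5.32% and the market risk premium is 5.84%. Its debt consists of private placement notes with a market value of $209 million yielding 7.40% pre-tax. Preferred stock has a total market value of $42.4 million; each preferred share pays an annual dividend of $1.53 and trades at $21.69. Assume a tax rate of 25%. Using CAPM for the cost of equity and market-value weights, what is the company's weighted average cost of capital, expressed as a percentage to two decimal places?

Cost of equity via CAPM: Re = 5.32% + 1.32 × 5.84% = 13.0288%.
Cost of preferred: Rp = 1.53 / 21.69 = 7.0539%.
Market value of equity E = 162.8 × 2.08m = 338.624m.
Total capital V = 338.624 + 42.4 + 209 = 590.024.
Equity: weight = 338.624/590.024 = 0.5739; cost = 13.0288%.
Preferred: weight = 42.4/590.024 = 0.0719; cost = 7.0539%.
Private placement notes: weight = 209/590.024 = 0.3542; after-tax cost = 7.4% × (1 − 25%) = 5.5500%.
WACC = 0.5739 × 13.0288% + 0.0719 × 7.0539% + 0.3542 × 5.5500% = 9.9503%.

9.95%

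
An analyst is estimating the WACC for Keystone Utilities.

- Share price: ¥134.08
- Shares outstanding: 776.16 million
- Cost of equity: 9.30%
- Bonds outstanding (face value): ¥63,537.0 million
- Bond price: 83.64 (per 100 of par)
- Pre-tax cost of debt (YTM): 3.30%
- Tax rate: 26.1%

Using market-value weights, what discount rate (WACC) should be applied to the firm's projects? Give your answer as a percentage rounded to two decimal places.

Market value of equity E = 134.08 × 776.16m = 104067.5328m. Market value of debt D = 63537m × 83.64/100 = 53142.3468m.
Total capital V = 104067.5328 + 53142.3468 = 157209.8796.
Equity: weight = 104067.5328/157209.8796 = 0.6620; cost = 9.3%.
Bonds outstanding: weight = 53142.3468/157209.8796 = 0.3380; after-tax cost = 3.3% × (1 − 26.1%) = 2.4387%.
WACC = 0.6620 × 9.3000% + 0.3380 × 2.4387% = 6.9806%.

6.98%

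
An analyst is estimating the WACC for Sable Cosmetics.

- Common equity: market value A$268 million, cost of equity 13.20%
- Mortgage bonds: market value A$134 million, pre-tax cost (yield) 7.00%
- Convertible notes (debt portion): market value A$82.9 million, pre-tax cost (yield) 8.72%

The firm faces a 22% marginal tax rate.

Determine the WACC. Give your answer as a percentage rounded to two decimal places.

Total capital V = 268 + 134 + 82.9 = 484.9.
Equity: weight = 268/484.9 = 0.5527; cost = 13.2%.
Mortgage bonds: weight = 134/484.9 = 0.2763; after-tax cost = 7% × (1 − 22%) = 5.4600%.
Convertible notes (debt portion): weight = 82.9/484.9 = 0.1710; after-tax cost = 8.72% × (1 − 22%) = 6.8016%.
WACC = 0.5527 × 13.2000% + 0.2763 × 5.4600% + 0.1710 × 6.8016% = 9.9672%.

9.97%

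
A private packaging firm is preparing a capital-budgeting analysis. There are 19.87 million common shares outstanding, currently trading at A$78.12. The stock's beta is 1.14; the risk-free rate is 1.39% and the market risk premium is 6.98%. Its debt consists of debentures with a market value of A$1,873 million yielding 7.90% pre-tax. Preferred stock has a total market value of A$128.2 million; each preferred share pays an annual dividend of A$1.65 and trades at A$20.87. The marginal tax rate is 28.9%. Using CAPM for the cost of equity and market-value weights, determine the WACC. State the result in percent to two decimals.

7.33%

Cost of equity via CAPM: Re = 1.39% + 1.14 × 6.98% = 9.3472%.
Cost of preferred: Rp = 1.65 / 20.87 = 7.9061%.
Market value of equity E = 78.12 × 19.87m = 1552.2444m.
Total capital V = 1552.2444 + 128.2 + 1873 = 3553.4444.
Equity: weight = 1552.2444/3553.4444 = 0.4368; cost = 9.3472%.
Preferred: weight = 128.2/3553.4444 = 0.0361; cost = 7.9061%.
Debentures: weight = 1873/3553.4444 = 0.5271; after-tax cost = 7.9% × (1 − 28.9%) = 5.6169%.
WACC = 0.4368 × 9.3472% + 0.0361 × 7.9061% + 0.5271 × 5.6169% = 7.3290%.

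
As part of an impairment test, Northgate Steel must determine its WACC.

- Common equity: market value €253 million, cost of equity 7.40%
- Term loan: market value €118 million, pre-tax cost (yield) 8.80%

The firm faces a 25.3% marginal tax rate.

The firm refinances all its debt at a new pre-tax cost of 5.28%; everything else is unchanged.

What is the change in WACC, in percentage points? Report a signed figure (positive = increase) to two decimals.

-0.84 pp

Current WACC:
Total capital V = 253 + 118 = 371.
Equity: weight = 253/371 = 0.6819; cost = 7.4%.
Term loan: weight = 118/371 = 0.3181; after-tax cost = 8.8% × (1 − 25.3%) = 6.5736%.
WACC = 0.6819 × 7.4000% + 0.3181 × 6.5736% = 7.1372%.
After the change:
Total capital V = 253 + 118 = 371.
Equity: weight = 253/371 = 0.6819; cost = 7.4%.
Term loan: weight = 118/371 = 0.3181; after-tax cost = 5.28% × (1 − 25.3%) = 3.9442%.
WACC = 0.6819 × 7.4000% + 0.3181 × 3.9442% = 6.3008%.
Change in WACC = 6.3008% − 7.1372% = -0.8363 pp.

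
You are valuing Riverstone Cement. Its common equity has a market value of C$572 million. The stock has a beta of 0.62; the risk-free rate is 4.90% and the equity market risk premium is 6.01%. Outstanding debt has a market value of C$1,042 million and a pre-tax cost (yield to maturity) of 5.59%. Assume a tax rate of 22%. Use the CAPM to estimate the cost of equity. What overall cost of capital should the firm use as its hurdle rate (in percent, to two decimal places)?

Cost of equity via CAPM: Re = 4.9% + 0.62 × 6.01% = 8.6262%.
Total capital V = 572 + 1042 = 1614.
Equity: weight = 572/1614 = 0.3544; cost = 8.6262%.
Debt: weight = 1042/1614 = 0.6456; after-tax cost = 5.59% × (1 − 22%) = 4.3602%.
WACC = 0.3544 × 8.6262% + 0.6456 × 4.3602% = 5.8721%.

5.87%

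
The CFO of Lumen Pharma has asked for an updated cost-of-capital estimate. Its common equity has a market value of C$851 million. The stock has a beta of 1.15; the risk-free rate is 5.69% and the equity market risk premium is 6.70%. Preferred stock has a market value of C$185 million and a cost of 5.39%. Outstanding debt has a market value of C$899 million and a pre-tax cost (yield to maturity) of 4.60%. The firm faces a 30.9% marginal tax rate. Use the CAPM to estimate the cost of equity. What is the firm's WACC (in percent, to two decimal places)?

Cost of equity via CAPM: Re = 5.69% + 1.15 × 6.7% = 13.3950%.
Total capital V = 851 + 185 + 899 = 1935.
Equity: weight = 851/1935 = 0.4398; cost = 13.395%.
Preferred: weight = 185/1935 = 0.0956; cost = 5.39%.
Debt: weight = 899/1935 = 0.4646; after-tax cost = 4.6% × (1 − 30.9%) = 3.1786%.
WACC = 0.4398 × 13.3950% + 0.0956 × 5.3900% + 0.4646 × 3.1786% = 7.8831%.

7.88%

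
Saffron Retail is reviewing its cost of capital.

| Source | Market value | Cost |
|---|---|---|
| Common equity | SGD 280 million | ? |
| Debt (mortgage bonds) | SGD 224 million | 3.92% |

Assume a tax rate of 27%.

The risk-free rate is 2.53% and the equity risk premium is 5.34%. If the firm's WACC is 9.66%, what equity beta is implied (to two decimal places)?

Total capital V = 280 + 224 = 504.
Equity weight = 280/504 = 0.5556.
Mortgage bonds weight = 224/504 = 0.4444.
Debt contribution = 0.4444 × 3.92% × (1 − 27%) = 1.2718%.
Required equity contribution = 9.66% − 1.2718% = 8.3882%  ⇒  Re = 15.0987%.
CAPM: 15.0987% = 2.53% + β × 5.34%  ⇒  β = 2.3537.

2.35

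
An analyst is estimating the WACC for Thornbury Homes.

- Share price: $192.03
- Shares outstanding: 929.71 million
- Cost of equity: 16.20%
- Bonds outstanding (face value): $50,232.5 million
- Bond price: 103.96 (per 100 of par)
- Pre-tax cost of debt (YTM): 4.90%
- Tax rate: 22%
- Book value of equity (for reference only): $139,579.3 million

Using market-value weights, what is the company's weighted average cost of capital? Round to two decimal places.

13.40%

Market value of equity E = 192.03 × 929.71m = 178532.2113m. Market value of debt D = 50232.5m × 103.96/100 = 52221.707m.
Total capital V = 178532.2113 + 52221.707 = 230753.9183.
Equity: weight = 178532.2113/230753.9183 = 0.7737; cost = 16.2%.
Bonds outstanding: weight = 52221.707/230753.9183 = 0.2263; after-tax cost = 4.9% × (1 − 22%) = 3.8220%.
WACC = 0.7737 × 16.2000% + 0.2263 × 3.8220% = 13.3987%.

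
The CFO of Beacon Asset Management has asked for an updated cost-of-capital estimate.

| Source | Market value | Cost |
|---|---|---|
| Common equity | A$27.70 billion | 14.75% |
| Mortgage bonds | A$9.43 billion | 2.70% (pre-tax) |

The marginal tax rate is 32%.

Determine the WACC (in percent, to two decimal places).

11.47%

Total capital V = 27.7 + 9.43 = 37.13.
Equity: weight = 27.7/37.13 = 0.7460; cost = 14.75%.
Mortgage bonds: weight = 9.43/37.13 = 0.2540; after-tax cost = 2.7% × (1 − 32%) = 1.8360%.
WACC = 0.7460 × 14.7500% + 0.2540 × 1.8360% = 11.4702%.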